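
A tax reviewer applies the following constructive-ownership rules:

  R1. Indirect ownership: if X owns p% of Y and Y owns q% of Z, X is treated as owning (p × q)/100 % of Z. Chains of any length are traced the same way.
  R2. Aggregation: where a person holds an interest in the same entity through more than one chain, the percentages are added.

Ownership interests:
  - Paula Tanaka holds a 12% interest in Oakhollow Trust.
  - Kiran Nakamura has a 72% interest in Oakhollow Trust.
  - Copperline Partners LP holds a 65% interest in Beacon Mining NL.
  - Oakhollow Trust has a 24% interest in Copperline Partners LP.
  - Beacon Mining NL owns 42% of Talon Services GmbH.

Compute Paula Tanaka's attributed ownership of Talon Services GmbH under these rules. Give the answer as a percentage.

0.78624%

Chain via Oakhollow Trust → Copperline Partners LP → Beacon Mining NL (R1): 12% × 24% × 65% × 42% = 0.78624% of Talon Services GmbH.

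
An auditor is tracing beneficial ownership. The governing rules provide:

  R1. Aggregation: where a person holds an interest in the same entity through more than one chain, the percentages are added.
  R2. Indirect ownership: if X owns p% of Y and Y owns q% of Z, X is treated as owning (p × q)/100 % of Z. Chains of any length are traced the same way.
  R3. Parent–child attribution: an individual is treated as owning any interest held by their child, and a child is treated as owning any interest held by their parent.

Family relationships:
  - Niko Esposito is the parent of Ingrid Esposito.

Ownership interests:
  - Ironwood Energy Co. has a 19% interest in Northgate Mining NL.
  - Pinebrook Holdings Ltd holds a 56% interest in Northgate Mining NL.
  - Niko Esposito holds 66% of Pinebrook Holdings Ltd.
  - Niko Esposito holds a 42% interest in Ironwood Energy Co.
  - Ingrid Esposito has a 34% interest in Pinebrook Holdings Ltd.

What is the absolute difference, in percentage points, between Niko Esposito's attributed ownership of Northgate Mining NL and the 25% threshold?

38.98

By parent–child attribution (R3), Niko Esposito is treated as also owning Ingrid Esposito's interest in Pinebrook Holdings Ltd, giving 66% + 34% = 100%.
Chain via Pinebrook Holdings Ltd (R2): 100% × 56% = 56% of Northgate Mining NL.
Chain via Ironwood Energy Co. (R2): 42% × 19% = 7.98% of Northgate Mining NL.
Aggregating (R1): 56% + 7.98% = 63.98%.
63.98% exceeds the 25% threshold by 38.98 percentage points.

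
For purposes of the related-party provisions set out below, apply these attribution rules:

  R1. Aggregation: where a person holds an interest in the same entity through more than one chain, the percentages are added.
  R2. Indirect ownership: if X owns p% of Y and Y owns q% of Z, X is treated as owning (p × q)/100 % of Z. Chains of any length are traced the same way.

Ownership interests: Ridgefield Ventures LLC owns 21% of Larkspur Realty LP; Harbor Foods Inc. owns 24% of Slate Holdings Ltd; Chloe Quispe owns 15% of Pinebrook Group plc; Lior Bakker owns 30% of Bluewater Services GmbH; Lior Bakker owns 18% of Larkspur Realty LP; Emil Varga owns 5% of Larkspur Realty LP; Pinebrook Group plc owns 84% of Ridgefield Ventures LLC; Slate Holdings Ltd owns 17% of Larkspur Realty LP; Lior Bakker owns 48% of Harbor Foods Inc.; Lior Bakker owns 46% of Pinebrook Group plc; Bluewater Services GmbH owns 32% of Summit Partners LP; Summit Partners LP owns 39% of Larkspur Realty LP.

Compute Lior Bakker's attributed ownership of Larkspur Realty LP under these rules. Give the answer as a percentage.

31.8168%

Chain via Bluewater Services GmbH → Summit Partners LP (R2): 30% × 32% × 39% = 3.744% of Larkspur Realty LP.
Chain via Pinebrook Group plc → Ridgefield Ventures LLC (R2): 46% × 84% × 21% = 8.1144% of Larkspur Realty LP.
Chain via Harbor Foods Inc. → Slate Holdings Ltd (R2): 48% × 24% × 17% = 1.9584% of Larkspur Realty LP.
Direct interest in Larkspur Realty LP: 18%.
Aggregating (R1): 3.744% + 8.1144% + 1.9584% + 18% = 31.8168%.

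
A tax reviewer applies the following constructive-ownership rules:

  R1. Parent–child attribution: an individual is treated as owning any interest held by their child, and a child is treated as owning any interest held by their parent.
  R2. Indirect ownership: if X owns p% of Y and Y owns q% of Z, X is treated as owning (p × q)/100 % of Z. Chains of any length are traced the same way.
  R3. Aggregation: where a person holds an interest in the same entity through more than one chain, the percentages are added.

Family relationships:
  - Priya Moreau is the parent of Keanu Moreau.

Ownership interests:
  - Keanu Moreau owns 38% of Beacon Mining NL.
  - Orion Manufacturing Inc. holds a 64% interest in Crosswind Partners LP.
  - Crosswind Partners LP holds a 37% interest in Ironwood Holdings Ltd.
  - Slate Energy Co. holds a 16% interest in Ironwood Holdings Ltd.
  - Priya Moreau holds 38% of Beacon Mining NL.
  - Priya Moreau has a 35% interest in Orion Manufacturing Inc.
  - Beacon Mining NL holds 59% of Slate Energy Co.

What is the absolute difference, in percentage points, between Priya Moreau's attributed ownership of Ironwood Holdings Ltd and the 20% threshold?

4.5376

By parent–child attribution (R1), Priya Moreau is treated as also owning Keanu Moreau's interest in Beacon Mining NL, giving 38% + 38% = 76%.
Chain via Beacon Mining NL → Slate Energy Co. (R2): 76% × 59% × 16% = 7.1744% of Ironwood Holdings Ltd.
Chain via Orion Manufacturing Inc. → Crosswind Partners LP (R2): 35% × 64% × 37% = 8.288% of Ironwood Holdings Ltd.
Aggregating (R3): 7.1744% + 8.288% = 15.4624%.
15.4624% falls short of the 20% threshold by 4.5376 percentage points.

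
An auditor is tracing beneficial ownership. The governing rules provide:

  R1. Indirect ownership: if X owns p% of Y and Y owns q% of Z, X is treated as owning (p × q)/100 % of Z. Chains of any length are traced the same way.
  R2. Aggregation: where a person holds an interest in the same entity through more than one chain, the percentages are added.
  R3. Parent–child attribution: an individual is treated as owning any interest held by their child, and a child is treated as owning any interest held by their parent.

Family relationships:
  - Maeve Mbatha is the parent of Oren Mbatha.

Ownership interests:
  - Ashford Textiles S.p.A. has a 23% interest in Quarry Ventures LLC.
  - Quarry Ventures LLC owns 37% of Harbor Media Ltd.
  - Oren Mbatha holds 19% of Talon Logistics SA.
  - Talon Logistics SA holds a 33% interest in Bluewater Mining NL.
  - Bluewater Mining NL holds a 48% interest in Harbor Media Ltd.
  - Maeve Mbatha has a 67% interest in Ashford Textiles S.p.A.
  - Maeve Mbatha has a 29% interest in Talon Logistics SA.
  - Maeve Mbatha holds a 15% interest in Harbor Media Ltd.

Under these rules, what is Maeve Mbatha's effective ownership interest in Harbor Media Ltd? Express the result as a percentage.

28.3049%

By parent–child attribution (R3), Maeve Mbatha is treated as also owning Oren Mbatha's interest in Talon Logistics SA, giving 29% + 19% = 48%.
Chain via Ashford Textiles S.p.A. → Quarry Ventures LLC (R1): 67% × 23% × 37% = 5.7017% of Harbor Media Ltd.
Chain via Talon Logistics SA → Bluewater Mining NL (R1): 48% × 33% × 48% = 7.6032% of Harbor Media Ltd.
Direct interest in Harbor Media Ltd: 15%.
Aggregating (R2): 5.7017% + 7.6032% + 15% = 28.3049%.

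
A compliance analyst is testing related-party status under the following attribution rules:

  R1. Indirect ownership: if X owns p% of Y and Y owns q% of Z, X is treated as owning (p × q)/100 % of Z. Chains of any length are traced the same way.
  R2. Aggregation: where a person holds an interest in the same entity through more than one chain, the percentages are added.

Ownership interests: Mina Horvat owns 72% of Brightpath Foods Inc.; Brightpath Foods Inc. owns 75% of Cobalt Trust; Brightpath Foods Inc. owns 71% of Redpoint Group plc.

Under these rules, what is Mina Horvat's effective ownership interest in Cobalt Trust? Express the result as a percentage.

54%

Chain via Brightpath Foods Inc. (R1): 72% × 75% = 54% of Cobalt Trust.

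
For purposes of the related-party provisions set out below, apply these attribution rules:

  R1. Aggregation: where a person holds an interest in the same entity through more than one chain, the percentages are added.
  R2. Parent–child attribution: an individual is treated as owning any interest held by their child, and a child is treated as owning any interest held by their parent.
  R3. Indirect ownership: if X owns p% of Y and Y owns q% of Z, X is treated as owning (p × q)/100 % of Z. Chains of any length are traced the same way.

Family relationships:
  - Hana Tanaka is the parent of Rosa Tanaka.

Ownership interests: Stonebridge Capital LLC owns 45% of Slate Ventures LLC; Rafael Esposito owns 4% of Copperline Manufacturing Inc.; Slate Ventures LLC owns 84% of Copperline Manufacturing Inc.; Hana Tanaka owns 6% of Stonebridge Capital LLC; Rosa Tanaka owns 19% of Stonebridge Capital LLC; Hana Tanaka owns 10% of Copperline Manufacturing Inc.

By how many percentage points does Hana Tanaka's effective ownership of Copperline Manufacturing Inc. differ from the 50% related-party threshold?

By parent–child attribution (R2), Hana Tanaka is treated as also owning Rosa Tanaka's interest in Stonebridge Capital LLC, giving 6% + 19% = 25%.
Chain via Stonebridge Capital LLC → Slate Ventures LLC (R3): 25% × 45% × 84% = 9.45% of Copperline Manufacturing Inc.
Direct interest in Copperline Manufacturing Inc: 10%.
Aggregating (R1): 9.45% + 10% = 19.45%.
19.45% falls short of the 50% threshold by 30.55 percentage points.

30.55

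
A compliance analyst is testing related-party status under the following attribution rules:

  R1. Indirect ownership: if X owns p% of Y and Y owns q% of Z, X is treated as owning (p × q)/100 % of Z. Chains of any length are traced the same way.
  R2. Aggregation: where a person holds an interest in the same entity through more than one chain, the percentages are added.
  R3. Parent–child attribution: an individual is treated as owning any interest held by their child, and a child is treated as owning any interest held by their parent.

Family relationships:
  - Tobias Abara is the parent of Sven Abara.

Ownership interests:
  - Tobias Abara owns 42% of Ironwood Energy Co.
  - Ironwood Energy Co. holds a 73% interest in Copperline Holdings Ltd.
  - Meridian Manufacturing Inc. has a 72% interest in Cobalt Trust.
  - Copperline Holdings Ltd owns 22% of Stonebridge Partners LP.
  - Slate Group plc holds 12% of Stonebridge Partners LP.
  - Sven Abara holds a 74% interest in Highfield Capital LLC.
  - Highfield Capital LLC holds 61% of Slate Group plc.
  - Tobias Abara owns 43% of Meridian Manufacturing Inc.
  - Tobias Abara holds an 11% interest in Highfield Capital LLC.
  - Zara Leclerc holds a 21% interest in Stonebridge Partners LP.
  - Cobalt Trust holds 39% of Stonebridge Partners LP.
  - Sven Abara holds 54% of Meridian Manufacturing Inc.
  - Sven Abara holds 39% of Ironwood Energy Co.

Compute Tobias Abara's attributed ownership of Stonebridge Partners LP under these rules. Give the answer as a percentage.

By parent–child attribution (R3), Tobias Abara is treated as also owning Sven Abara's interest in Ironwood Energy Co, giving 42% + 39% = 81%.
By parent–child attribution (R3), Tobias Abara is treated as also owning Sven Abara's interest in Meridian Manufacturing Inc, giving 43% + 54% = 97%.
By parent–child attribution (R3), Tobias Abara is treated as also owning Sven Abara's interest in Highfield Capital LLC, giving 11% + 74% = 85%.
Chain via Ironwood Energy Co. → Copperline Holdings Ltd (R1): 81% × 73% × 22% = 13.0086% of Stonebridge Partners LP.
Chain via Meridian Manufacturing Inc. → Cobalt Trust (R1): 97% × 72% × 39% = 27.2376% of Stonebridge Partners LP.
Chain via Highfield Capital LLC → Slate Group plc (R1): 85% × 61% × 12% = 6.222% of Stonebridge Partners LP.
Aggregating (R2): 13.0086% + 27.2376% + 6.222% = 46.4682%.

46.4682%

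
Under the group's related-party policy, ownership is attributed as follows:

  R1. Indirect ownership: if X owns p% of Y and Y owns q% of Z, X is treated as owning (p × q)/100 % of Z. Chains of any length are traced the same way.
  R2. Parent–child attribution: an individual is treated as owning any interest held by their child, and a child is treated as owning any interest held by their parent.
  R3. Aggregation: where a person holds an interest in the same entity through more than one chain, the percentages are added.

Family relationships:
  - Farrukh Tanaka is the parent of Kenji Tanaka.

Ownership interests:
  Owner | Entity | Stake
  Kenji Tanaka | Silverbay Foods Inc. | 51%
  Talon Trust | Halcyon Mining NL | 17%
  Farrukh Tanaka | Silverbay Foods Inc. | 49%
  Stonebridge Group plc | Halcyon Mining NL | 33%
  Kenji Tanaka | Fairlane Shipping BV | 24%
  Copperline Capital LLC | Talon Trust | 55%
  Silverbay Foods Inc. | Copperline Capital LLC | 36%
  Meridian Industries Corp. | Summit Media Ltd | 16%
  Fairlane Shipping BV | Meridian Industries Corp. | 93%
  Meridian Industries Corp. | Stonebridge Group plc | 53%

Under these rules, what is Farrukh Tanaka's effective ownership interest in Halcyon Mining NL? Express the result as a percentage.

By parent–child attribution (R2), Farrukh Tanaka is treated as also owning Kenji Tanaka's interest in Silverbay Foods Inc, giving 49% + 51% = 100%.
By parent–child attribution (R2), Farrukh Tanaka is treated as owning Kenji Tanaka's 24% interest in Fairlane Shipping BV.
Chain via Silverbay Foods Inc. → Copperline Capital LLC → Talon Trust (R1): 100% × 36% × 55% × 17% = 3.366% of Halcyon Mining NL.
Chain via Fairlane Shipping BV → Meridian Industries Corp. → Stonebridge Group plc (R1): 24% × 93% × 53% × 33% = 3.903768% of Halcyon Mining NL.
Aggregating (R3): 3.366% + 3.903768% = 7.269768%.

7.269768%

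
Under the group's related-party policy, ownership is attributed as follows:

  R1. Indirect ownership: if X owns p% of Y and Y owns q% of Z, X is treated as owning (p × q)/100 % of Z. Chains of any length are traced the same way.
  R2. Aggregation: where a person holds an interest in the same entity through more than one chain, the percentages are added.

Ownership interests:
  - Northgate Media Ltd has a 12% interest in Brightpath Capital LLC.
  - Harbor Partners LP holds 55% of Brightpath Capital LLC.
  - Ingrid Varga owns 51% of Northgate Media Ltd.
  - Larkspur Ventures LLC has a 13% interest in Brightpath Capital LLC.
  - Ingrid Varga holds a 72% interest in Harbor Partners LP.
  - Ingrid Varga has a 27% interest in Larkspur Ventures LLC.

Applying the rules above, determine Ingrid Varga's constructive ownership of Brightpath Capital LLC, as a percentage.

49.23%

Chain via Harbor Partners LP (R1): 72% × 55% = 39.6% of Brightpath Capital LLC.
Chain via Northgate Media Ltd (R1): 51% × 12% = 6.12% of Brightpath Capital LLC.
Chain via Larkspur Ventures LLC (R1): 27% × 13% = 3.51% of Brightpath Capital LLC.
Aggregating (R2): 39.6% + 6.12% + 3.51% = 49.23%.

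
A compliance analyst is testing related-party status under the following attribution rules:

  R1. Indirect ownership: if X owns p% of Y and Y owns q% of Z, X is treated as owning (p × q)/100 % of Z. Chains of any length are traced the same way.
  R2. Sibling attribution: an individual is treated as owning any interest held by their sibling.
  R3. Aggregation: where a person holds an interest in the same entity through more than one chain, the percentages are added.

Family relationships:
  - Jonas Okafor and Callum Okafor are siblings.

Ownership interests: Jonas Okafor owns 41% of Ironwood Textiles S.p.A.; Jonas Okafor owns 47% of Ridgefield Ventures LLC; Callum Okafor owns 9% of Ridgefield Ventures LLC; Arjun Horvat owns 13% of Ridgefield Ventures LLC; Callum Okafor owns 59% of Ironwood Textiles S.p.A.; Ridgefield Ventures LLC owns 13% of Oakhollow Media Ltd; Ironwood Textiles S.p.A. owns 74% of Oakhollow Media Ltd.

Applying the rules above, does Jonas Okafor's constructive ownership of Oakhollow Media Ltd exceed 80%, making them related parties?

Yes

By sibling attribution (R2), Jonas Okafor is treated as also owning Callum Okafor's interest in Ironwood Textiles S.p.A, giving 41% + 59% = 100%.
By sibling attribution (R2), Jonas Okafor is treated as also owning Callum Okafor's interest in Ridgefield Ventures LLC, giving 47% + 9% = 56%.
Chain via Ironwood Textiles S.p.A. (R1): 100% × 74% = 74% of Oakhollow Media Ltd.
Chain via Ridgefield Ventures LLC (R1): 56% × 13% = 7.28% of Oakhollow Media Ltd.
Aggregating (R3): 74% + 7.28% = 81.28%.
81.28% exceeds the 80% threshold, so Jonas is a related party to Oakhollow Media Ltd.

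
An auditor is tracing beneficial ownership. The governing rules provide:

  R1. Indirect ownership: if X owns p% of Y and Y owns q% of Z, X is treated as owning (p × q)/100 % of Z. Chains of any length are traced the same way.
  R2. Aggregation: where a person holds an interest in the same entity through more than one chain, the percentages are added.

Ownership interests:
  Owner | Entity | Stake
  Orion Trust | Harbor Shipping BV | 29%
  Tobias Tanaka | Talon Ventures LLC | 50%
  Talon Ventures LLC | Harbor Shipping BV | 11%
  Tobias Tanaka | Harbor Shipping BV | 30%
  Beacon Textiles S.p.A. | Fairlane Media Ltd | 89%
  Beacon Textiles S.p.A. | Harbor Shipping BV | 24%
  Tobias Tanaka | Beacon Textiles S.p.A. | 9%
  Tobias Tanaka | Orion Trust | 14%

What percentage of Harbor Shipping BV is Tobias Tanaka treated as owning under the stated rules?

Chain via Beacon Textiles S.p.A. (R1): 9% × 24% = 2.16% of Harbor Shipping BV.
Chain via Orion Trust (R1): 14% × 29% = 4.06% of Harbor Shipping BV.
Chain via Talon Ventures LLC (R1): 50% × 11% = 5.5% of Harbor Shipping BV.
Direct interest in Harbor Shipping BV: 30%.
Aggregating (R2): 2.16% + 4.06% + 5.5% + 30% = 41.72%.

41.72%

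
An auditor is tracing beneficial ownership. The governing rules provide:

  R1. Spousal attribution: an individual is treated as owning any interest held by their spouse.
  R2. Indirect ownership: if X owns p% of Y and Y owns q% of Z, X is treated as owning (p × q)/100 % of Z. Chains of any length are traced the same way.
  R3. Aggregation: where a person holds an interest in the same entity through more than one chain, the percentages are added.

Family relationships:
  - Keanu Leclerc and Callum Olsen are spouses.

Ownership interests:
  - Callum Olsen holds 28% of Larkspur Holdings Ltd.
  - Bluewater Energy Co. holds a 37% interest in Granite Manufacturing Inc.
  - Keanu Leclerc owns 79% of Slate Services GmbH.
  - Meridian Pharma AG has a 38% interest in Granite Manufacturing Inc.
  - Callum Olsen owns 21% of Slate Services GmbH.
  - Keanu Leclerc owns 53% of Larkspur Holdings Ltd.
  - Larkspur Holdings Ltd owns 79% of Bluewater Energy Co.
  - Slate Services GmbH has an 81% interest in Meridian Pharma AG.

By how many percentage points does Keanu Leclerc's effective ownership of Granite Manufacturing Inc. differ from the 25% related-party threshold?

By spousal attribution (R1), Keanu Leclerc is treated as also owning Callum Olsen's interest in Slate Services GmbH, giving 79% + 21% = 100%.
By spousal attribution (R1), Keanu Leclerc is treated as also owning Callum Olsen's interest in Larkspur Holdings Ltd, giving 53% + 28% = 81%.
Chain via Slate Services GmbH → Meridian Pharma AG (R2): 100% × 81% × 38% = 30.78% of Granite Manufacturing Inc.
Chain via Larkspur Holdings Ltd → Bluewater Energy Co. (R2): 81% × 79% × 37% = 23.6763% of Granite Manufacturing Inc.
Aggregating (R3): 30.78% + 23.6763% = 54.4563%.
54.4563% exceeds the 25% threshold by 29.4563 percentage points.

29.4563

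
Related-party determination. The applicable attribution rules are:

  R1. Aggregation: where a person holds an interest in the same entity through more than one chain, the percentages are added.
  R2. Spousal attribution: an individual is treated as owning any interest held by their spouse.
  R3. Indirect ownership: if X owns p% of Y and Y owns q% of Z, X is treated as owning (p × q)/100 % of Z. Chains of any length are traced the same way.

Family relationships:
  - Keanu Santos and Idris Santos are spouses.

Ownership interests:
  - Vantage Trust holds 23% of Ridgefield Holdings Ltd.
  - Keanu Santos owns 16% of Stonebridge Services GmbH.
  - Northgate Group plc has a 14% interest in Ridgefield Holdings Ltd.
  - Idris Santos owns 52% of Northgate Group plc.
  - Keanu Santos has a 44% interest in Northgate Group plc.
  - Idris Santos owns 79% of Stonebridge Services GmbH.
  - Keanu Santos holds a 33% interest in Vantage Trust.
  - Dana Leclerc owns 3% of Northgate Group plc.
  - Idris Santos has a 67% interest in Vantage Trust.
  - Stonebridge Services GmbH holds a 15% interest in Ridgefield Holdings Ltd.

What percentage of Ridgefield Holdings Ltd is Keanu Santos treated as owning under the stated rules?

By spousal attribution (R2), Keanu Santos is treated as also owning Idris Santos's interest in Northgate Group plc, giving 44% + 52% = 96%.
By spousal attribution (R2), Keanu Santos is treated as also owning Idris Santos's interest in Vantage Trust, giving 33% + 67% = 100%.
By spousal attribution (R2), Keanu Santos is treated as also owning Idris Santos's interest in Stonebridge Services GmbH, giving 16% + 79% = 95%.
Chain via Northgate Group plc (R3): 96% × 14% = 13.44% of Ridgefield Holdings Ltd.
Chain via Vantage Trust (R3): 100% × 23% = 23% of Ridgefield Holdings Ltd.
Chain via Stonebridge Services GmbH (R3): 95% × 15% = 14.25% of Ridgefield Holdings Ltd.
Aggregating (R1): 13.44% + 23% + 14.25% = 50.69%.

50.69%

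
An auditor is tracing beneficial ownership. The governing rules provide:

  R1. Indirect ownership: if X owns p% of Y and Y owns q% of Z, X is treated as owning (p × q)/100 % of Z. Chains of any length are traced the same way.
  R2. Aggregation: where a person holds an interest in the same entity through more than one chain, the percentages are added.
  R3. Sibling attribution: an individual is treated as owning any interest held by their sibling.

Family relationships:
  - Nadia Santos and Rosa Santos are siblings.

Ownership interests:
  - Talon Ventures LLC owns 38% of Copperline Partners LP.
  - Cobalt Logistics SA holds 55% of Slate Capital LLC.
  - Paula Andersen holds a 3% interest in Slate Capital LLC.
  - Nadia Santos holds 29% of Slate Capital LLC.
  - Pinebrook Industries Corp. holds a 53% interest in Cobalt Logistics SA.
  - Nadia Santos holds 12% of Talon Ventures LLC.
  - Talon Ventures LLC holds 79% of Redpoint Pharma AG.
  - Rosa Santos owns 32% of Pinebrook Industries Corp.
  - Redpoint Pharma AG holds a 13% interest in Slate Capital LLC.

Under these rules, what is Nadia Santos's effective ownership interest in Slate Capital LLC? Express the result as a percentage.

39.5604%

By sibling attribution (R3), Nadia Santos is treated as owning Rosa Santos's 32% interest in Pinebrook Industries Corp.
Chain via Talon Ventures LLC → Redpoint Pharma AG (R1): 12% × 79% × 13% = 1.2324% of Slate Capital LLC.
Direct interest in Slate Capital LLC: 29%.
Chain via Pinebrook Industries Corp. → Cobalt Logistics SA (R1): 32% × 53% × 55% = 9.328% of Slate Capital LLC.
Aggregating (R2): 1.2324% + 29% + 9.328% = 39.5604%.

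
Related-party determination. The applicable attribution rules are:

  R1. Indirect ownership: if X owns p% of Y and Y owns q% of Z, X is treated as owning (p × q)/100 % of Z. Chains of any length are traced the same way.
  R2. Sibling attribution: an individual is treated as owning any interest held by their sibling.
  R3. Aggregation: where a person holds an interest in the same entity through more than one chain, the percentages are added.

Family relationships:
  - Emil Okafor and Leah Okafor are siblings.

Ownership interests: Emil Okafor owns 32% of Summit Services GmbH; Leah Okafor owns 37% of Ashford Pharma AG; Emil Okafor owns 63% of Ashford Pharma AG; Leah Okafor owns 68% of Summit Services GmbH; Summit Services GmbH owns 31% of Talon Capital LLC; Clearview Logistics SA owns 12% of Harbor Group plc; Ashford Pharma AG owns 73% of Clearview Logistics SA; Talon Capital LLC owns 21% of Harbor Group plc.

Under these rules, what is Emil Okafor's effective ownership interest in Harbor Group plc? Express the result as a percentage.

By sibling attribution (R2), Emil Okafor is treated as also owning Leah Okafor's interest in Summit Services GmbH, giving 32% + 68% = 100%.
By sibling attribution (R2), Emil Okafor is treated as also owning Leah Okafor's interest in Ashford Pharma AG, giving 63% + 37% = 100%.
Chain via Summit Services GmbH → Talon Capital LLC (R1): 100% × 31% × 21% = 6.51% of Harbor Group plc.
Chain via Ashford Pharma AG → Clearview Logistics SA (R1): 100% × 73% × 12% = 8.76% of Harbor Group plc.
Aggregating (R3): 6.51% + 8.76% = 15.27%.

15.27%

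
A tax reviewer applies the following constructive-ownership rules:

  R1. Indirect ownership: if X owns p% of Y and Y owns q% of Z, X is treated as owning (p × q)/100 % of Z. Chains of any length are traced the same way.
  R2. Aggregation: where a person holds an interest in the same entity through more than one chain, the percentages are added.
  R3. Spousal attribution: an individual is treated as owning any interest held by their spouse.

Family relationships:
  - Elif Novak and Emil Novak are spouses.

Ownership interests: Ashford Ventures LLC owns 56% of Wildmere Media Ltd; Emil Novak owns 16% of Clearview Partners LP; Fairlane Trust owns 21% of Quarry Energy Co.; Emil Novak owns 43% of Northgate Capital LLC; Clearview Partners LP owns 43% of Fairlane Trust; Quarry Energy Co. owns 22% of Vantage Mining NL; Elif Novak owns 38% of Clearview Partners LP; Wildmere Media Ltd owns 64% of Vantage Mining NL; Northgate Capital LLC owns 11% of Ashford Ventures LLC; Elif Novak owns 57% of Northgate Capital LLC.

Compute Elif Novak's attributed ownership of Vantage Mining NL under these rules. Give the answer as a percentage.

By spousal attribution (R3), Elif Novak is treated as also owning Emil Novak's interest in Clearview Partners LP, giving 38% + 16% = 54%.
By spousal attribution (R3), Elif Novak is treated as also owning Emil Novak's interest in Northgate Capital LLC, giving 57% + 43% = 100%.
Chain via Clearview Partners LP → Fairlane Trust → Quarry Energy Co. (R1): 54% × 43% × 21% × 22% = 1.072764% of Vantage Mining NL.
Chain via Northgate Capital LLC → Ashford Ventures LLC → Wildmere Media Ltd (R1): 100% × 11% × 56% × 64% = 3.9424% of Vantage Mining NL.
Aggregating (R2): 1.072764% + 3.9424% = 5.015164%.

5.015164%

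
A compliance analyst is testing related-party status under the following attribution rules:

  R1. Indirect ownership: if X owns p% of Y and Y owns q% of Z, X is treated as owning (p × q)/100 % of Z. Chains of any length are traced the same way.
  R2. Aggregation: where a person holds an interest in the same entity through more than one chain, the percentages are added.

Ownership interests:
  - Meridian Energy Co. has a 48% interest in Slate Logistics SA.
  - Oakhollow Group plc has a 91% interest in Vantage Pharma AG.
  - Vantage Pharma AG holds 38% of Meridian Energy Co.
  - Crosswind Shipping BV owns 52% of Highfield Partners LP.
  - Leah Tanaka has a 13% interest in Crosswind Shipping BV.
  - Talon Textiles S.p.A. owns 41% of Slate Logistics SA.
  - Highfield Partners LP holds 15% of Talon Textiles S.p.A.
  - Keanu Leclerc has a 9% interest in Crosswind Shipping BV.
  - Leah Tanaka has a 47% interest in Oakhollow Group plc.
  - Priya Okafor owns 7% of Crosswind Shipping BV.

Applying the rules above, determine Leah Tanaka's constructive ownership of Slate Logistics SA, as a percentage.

Chain via Oakhollow Group plc → Vantage Pharma AG → Meridian Energy Co. (R1): 47% × 91% × 38% × 48% = 7.801248% of Slate Logistics SA.
Chain via Crosswind Shipping BV → Highfield Partners LP → Talon Textiles S.p.A. (R1): 13% × 52% × 15% × 41% = 0.41574% of Slate Logistics SA.
Aggregating (R2): 7.801248% + 0.41574% = 8.216988%.

8.216988%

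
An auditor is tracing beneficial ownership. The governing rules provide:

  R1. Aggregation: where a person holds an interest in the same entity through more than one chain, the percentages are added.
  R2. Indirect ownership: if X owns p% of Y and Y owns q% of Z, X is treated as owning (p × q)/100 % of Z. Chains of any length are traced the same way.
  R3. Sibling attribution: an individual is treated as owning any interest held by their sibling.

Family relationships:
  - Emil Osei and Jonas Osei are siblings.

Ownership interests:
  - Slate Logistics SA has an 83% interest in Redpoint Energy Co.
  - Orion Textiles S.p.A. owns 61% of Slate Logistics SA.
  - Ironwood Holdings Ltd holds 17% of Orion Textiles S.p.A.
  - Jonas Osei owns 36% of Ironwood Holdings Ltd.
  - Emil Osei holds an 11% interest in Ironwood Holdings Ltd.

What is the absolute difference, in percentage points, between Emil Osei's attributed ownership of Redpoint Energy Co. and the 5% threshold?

0.954663

By sibling attribution (R3), Emil Osei is treated as also owning Jonas Osei's interest in Ironwood Holdings Ltd, giving 11% + 36% = 47%.
Chain via Ironwood Holdings Ltd → Orion Textiles S.p.A. → Slate Logistics SA (R2): 47% × 17% × 61% × 83% = 4.045337% of Redpoint Energy Co.
4.045337% falls short of the 5% threshold by 0.954663 percentage points.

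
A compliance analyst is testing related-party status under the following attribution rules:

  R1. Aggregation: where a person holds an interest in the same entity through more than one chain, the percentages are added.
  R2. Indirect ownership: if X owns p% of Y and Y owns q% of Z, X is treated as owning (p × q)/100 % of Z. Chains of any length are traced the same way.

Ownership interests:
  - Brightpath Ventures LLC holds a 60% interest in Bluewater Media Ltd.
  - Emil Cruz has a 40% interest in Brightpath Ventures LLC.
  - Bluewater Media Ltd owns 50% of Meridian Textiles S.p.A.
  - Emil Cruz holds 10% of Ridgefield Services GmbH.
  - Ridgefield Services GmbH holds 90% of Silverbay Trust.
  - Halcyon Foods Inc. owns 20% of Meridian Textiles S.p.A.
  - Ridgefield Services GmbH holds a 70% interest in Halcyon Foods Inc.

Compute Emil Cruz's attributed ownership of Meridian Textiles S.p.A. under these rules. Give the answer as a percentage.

Chain via Brightpath Ventures LLC → Bluewater Media Ltd (R2): 40% × 60% × 50% = 12% of Meridian Textiles S.p.A.
Chain via Ridgefield Services GmbH → Halcyon Foods Inc. (R2): 10% × 70% × 20% = 1.4% of Meridian Textiles S.p.A.
Aggregating (R1): 12% + 1.4% = 13.4%.

13.4%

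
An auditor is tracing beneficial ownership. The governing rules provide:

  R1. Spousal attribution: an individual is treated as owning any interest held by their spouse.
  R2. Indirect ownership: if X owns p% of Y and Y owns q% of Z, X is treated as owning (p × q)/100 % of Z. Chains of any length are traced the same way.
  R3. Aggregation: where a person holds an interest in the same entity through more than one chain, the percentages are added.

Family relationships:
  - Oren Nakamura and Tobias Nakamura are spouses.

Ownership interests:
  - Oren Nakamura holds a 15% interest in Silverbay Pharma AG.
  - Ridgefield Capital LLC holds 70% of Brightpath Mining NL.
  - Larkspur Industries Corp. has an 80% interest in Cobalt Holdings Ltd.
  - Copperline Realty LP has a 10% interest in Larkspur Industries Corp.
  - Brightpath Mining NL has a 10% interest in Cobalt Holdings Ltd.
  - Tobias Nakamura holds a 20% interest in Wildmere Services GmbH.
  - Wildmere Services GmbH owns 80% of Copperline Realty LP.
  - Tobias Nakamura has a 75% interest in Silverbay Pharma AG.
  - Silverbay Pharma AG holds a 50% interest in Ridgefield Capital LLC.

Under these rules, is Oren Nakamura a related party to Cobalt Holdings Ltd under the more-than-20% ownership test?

By spousal attribution (R1), Oren Nakamura is treated as also owning Tobias Nakamura's interest in Silverbay Pharma AG, giving 15% + 75% = 90%.
By spousal attribution (R1), Oren Nakamura is treated as owning Tobias Nakamura's 20% interest in Wildmere Services GmbH.
Chain via Silverbay Pharma AG → Ridgefield Capital LLC → Brightpath Mining NL (R2): 90% × 50% × 70% × 10% = 3.15% of Cobalt Holdings Ltd.
Chain via Wildmere Services GmbH → Copperline Realty LP → Larkspur Industries Corp. (R2): 20% × 80% × 10% × 80% = 1.28% of Cobalt Holdings Ltd.
Aggregating (R3): 3.15% + 1.28% = 4.43%.
4.43% does not exceed the 20% threshold, so Oren is not a related party to Cobalt Holdings Ltd.

No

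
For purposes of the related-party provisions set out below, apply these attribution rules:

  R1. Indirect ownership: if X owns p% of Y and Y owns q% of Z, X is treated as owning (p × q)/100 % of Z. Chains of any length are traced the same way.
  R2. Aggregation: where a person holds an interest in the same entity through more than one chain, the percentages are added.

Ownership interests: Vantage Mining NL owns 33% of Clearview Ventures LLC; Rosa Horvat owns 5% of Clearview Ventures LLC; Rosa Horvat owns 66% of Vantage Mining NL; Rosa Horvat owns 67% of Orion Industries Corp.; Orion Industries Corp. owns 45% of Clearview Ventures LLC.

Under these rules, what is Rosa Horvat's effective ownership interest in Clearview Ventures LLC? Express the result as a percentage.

Chain via Orion Industries Corp. (R1): 67% × 45% = 30.15% of Clearview Ventures LLC.
Chain via Vantage Mining NL (R1): 66% × 33% = 21.78% of Clearview Ventures LLC.
Direct interest in Clearview Ventures LLC: 5%.
Aggregating (R2): 30.15% + 21.78% + 5% = 56.93%.

56.93%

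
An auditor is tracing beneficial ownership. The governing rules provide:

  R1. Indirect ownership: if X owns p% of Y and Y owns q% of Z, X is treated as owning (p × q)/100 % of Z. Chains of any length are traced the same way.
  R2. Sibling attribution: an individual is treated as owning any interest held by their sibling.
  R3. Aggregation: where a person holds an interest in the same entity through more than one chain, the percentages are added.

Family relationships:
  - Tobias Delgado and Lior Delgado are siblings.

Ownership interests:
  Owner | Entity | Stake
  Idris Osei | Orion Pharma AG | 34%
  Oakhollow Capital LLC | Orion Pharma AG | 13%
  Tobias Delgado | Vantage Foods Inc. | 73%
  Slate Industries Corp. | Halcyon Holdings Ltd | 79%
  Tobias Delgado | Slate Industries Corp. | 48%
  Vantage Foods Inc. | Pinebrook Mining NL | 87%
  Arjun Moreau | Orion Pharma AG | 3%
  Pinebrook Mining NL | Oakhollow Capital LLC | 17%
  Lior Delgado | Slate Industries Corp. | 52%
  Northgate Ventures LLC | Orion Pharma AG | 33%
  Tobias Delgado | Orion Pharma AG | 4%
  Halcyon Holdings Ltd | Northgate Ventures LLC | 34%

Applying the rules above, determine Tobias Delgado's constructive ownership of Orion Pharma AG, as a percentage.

By sibling attribution (R2), Tobias Delgado is treated as also owning Lior Delgado's interest in Slate Industries Corp, giving 48% + 52% = 100%.
Chain via Vantage Foods Inc. → Pinebrook Mining NL → Oakhollow Capital LLC (R1): 73% × 87% × 17% × 13% = 1.403571% of Orion Pharma AG.
Chain via Slate Industries Corp. → Halcyon Holdings Ltd → Northgate Ventures LLC (R1): 100% × 79% × 34% × 33% = 8.8638% of Orion Pharma AG.
Direct interest in Orion Pharma AG: 4%.
Aggregating (R3): 1.403571% + 8.8638% + 4% = 14.267371%.

14.267371%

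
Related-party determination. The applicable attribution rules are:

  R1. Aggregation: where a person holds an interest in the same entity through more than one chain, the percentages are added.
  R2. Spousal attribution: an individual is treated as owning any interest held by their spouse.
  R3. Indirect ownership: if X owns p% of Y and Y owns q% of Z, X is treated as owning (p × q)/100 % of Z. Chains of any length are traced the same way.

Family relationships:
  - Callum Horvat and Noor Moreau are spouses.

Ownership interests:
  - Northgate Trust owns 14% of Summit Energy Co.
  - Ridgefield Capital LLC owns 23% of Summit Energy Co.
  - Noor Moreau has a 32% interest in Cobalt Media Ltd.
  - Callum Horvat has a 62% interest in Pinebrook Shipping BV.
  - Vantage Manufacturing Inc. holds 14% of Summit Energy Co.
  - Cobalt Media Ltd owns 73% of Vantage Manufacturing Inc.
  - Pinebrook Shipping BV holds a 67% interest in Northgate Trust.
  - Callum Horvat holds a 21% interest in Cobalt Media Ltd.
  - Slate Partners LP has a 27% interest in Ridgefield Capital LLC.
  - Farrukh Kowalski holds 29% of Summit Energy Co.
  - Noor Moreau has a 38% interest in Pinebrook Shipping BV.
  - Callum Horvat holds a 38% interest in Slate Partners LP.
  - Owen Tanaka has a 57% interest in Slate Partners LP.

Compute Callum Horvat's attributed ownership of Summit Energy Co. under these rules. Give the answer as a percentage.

17.1564%

By spousal attribution (R2), Callum Horvat is treated as also owning Noor Moreau's interest in Cobalt Media Ltd, giving 21% + 32% = 53%.
By spousal attribution (R2), Callum Horvat is treated as also owning Noor Moreau's interest in Pinebrook Shipping BV, giving 62% + 38% = 100%.
Chain via Slate Partners LP → Ridgefield Capital LLC (R3): 38% × 27% × 23% = 2.3598% of Summit Energy Co.
Chain via Cobalt Media Ltd → Vantage Manufacturing Inc. (R3): 53% × 73% × 14% = 5.4166% of Summit Energy Co.
Chain via Pinebrook Shipping BV → Northgate Trust (R3): 100% × 67% × 14% = 9.38% of Summit Energy Co.
Aggregating (R1): 2.3598% + 5.4166% + 9.38% = 17.1564%.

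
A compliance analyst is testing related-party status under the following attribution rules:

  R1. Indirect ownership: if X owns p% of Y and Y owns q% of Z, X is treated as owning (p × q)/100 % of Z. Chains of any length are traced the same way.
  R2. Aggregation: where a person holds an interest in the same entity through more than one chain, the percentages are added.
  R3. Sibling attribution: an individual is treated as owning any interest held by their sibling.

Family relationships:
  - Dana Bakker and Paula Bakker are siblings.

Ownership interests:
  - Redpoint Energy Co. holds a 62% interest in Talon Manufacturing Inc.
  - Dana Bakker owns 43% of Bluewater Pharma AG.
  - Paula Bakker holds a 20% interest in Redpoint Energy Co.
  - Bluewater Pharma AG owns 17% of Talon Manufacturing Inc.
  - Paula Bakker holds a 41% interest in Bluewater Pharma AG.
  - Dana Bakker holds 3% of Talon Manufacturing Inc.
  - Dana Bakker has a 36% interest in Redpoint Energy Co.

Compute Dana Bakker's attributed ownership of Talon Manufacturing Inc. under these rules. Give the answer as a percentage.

By sibling attribution (R3), Dana Bakker is treated as also owning Paula Bakker's interest in Redpoint Energy Co, giving 36% + 20% = 56%.
By sibling attribution (R3), Dana Bakker is treated as also owning Paula Bakker's interest in Bluewater Pharma AG, giving 43% + 41% = 84%.
Chain via Redpoint Energy Co. (R1): 56% × 62% = 34.72% of Talon Manufacturing Inc.
Chain via Bluewater Pharma AG (R1): 84% × 17% = 14.28% of Talon Manufacturing Inc.
Direct interest in Talon Manufacturing Inc: 3%.
Aggregating (R2): 34.72% + 14.28% + 3% = 52%.

52%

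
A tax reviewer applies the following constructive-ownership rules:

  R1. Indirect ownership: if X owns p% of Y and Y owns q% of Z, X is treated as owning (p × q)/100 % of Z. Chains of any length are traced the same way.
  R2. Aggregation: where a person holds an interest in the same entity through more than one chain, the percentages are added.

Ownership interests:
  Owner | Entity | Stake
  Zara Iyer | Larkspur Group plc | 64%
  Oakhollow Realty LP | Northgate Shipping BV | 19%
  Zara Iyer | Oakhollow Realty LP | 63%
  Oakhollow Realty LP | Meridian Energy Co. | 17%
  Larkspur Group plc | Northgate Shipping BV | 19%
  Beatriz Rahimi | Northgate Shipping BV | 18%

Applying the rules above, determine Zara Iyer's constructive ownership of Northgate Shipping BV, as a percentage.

24.13%

Chain via Oakhollow Realty LP (R1): 63% × 19% = 11.97% of Northgate Shipping BV.
Chain via Larkspur Group plc (R1): 64% × 19% = 12.16% of Northgate Shipping BV.
Aggregating (R2): 11.97% + 12.16% = 24.13%.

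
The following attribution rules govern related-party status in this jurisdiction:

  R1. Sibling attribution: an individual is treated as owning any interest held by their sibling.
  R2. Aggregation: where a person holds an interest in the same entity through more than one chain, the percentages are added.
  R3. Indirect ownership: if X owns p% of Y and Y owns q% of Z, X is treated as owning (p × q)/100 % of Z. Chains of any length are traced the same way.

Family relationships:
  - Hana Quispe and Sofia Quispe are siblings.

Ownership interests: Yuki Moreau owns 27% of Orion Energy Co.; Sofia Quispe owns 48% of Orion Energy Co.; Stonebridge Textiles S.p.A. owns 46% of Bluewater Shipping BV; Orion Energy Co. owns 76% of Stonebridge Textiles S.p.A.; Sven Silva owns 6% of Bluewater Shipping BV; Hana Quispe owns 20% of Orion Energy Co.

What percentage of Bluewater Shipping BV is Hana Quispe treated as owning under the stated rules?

By sibling attribution (R1), Hana Quispe is treated as also owning Sofia Quispe's interest in Orion Energy Co, giving 20% + 48% = 68%.
Chain via Orion Energy Co. → Stonebridge Textiles S.p.A. (R3): 68% × 76% × 46% = 23.7728% of Bluewater Shipping BV.

23.7728%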